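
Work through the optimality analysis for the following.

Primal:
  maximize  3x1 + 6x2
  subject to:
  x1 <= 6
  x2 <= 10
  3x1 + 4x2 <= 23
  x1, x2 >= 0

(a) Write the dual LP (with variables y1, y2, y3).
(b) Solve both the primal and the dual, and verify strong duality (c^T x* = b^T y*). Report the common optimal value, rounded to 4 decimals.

The standard primal-dual pair for 'max c^T x s.t. A x <= b, x >= 0' is:
  Dual:  min b^T y  s.t.  A^T y >= c,  y >= 0.

So the dual LP is:
  minimize  6y1 + 10y2 + 23y3
  subject to:
    y1 + 3y3 >= 3
    y2 + 4y3 >= 6
    y1, y2, y3 >= 0

Solving the primal: x* = (0, 5.75).
  primal value c^T x* = 34.5.
Solving the dual: y* = (0, 0, 1.5).
  dual value b^T y* = 34.5.
Strong duality: c^T x* = b^T y*. Confirmed.

34.5


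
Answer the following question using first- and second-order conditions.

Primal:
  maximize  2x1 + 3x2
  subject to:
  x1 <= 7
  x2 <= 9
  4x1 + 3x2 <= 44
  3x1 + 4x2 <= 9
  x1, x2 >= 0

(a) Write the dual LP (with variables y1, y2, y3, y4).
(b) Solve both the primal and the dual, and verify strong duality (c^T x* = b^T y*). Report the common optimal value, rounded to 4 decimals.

The standard primal-dual pair for 'max c^T x s.t. A x <= b, x >= 0' is:
  Dual:  min b^T y  s.t.  A^T y >= c,  y >= 0.

So the dual LP is:
  minimize  7y1 + 9y2 + 44y3 + 9y4
  subject to:
    y1 + 4y3 + 3y4 >= 2
    y2 + 3y3 + 4y4 >= 3
    y1, y2, y3, y4 >= 0

Solving the primal: x* = (0, 2.25).
  primal value c^T x* = 6.75.
Solving the dual: y* = (0, 0, 0, 0.75).
  dual value b^T y* = 6.75.
Strong duality: c^T x* = b^T y*. Confirmed.

6.75


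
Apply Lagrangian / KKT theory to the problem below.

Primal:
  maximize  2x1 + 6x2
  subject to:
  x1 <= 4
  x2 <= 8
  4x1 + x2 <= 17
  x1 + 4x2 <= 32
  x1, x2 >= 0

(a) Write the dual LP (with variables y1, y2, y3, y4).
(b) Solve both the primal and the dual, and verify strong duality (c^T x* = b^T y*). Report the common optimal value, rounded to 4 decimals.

The standard primal-dual pair for 'max c^T x s.t. A x <= b, x >= 0' is:
  Dual:  min b^T y  s.t.  A^T y >= c,  y >= 0.

So the dual LP is:
  minimize  4y1 + 8y2 + 17y3 + 32y4
  subject to:
    y1 + 4y3 + y4 >= 2
    y2 + y3 + 4y4 >= 6
    y1, y2, y3, y4 >= 0

Solving the primal: x* = (2.4, 7.4).
  primal value c^T x* = 49.2.
Solving the dual: y* = (0, 0, 0.1333, 1.4667).
  dual value b^T y* = 49.2.
Strong duality: c^T x* = b^T y*. Confirmed.

49.2


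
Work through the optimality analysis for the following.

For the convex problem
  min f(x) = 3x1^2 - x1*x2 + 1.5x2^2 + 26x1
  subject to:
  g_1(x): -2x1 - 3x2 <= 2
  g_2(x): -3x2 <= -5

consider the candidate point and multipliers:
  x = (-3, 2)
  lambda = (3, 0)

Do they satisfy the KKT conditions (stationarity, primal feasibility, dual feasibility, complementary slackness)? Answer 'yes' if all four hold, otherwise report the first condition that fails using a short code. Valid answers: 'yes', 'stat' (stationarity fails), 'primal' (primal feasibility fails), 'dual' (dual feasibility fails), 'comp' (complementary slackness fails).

Gradient of f: grad f(x) = Q x + c = (6, 9)
Constraint values g_i(x) = a_i^T x - b_i:
  g_1((-3, 2)) = -2
  g_2((-3, 2)) = -1
Stationarity residual: grad f(x) + sum_i lambda_i a_i = (0, 0)
  -> stationarity OK
Primal feasibility (all g_i <= 0): OK
Dual feasibility (all lambda_i >= 0): OK
Complementary slackness (lambda_i * g_i(x) = 0 for all i): FAILS

Verdict: the first failing condition is complementary_slackness -> comp.

comp


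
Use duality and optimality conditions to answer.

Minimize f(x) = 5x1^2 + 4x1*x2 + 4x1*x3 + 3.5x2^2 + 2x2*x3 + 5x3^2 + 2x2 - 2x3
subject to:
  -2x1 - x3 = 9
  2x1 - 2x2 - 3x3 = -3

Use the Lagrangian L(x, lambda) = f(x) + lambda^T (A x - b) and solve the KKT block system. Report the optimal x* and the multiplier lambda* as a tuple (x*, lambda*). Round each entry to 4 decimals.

Form the Lagrangian:
  L(x, lambda) = (1/2) x^T Q x + c^T x + lambda^T (A x - b)
Stationarity (grad_x L = 0): Q x + c + A^T lambda = 0.
Primal feasibility: A x = b.

This gives the KKT block system:
  [ Q   A^T ] [ x     ]   [-c ]
  [ A    0  ] [ lambda ] = [ b ]

Solving the linear system:
  x*      = (-3.4521, 1.1918, -2.0959)
  lambda* = (-22.8973, -3.8288)
  f(x*)   = 100.5822

x* = (-3.4521, 1.1918, -2.0959), lambda* = (-22.8973, -3.8288)


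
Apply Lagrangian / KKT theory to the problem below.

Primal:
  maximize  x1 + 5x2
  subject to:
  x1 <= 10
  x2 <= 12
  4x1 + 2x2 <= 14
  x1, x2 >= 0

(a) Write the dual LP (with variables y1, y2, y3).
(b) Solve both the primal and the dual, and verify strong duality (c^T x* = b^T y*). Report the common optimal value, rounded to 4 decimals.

The standard primal-dual pair for 'max c^T x s.t. A x <= b, x >= 0' is:
  Dual:  min b^T y  s.t.  A^T y >= c,  y >= 0.

So the dual LP is:
  minimize  10y1 + 12y2 + 14y3
  subject to:
    y1 + 4y3 >= 1
    y2 + 2y3 >= 5
    y1, y2, y3 >= 0

Solving the primal: x* = (0, 7).
  primal value c^T x* = 35.
Solving the dual: y* = (0, 0, 2.5).
  dual value b^T y* = 35.
Strong duality: c^T x* = b^T y*. Confirmed.

35


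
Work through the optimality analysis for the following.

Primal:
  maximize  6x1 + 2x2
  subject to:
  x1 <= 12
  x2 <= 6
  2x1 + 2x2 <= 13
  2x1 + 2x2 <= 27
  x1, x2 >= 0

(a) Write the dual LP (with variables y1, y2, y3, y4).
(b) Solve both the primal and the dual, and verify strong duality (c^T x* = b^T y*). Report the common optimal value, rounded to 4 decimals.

The standard primal-dual pair for 'max c^T x s.t. A x <= b, x >= 0' is:
  Dual:  min b^T y  s.t.  A^T y >= c,  y >= 0.

So the dual LP is:
  minimize  12y1 + 6y2 + 13y3 + 27y4
  subject to:
    y1 + 2y3 + 2y4 >= 6
    y2 + 2y3 + 2y4 >= 2
    y1, y2, y3, y4 >= 0

Solving the primal: x* = (6.5, 0).
  primal value c^T x* = 39.
Solving the dual: y* = (0, 0, 3, 0).
  dual value b^T y* = 39.
Strong duality: c^T x* = b^T y*. Confirmed.

39


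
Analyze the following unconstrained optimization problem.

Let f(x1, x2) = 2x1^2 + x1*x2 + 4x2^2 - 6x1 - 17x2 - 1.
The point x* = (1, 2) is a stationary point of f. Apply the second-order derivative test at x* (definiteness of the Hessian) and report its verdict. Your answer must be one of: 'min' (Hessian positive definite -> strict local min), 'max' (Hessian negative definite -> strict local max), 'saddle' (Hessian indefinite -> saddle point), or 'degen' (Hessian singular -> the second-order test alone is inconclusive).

Compute the Hessian H = grad^2 f:
  H = [[4, 1], [1, 8]]
Verify stationarity: grad f(x*) = H x* + g = (0, 0).
Eigenvalues of H: 3.7639, 8.2361.
Both eigenvalues > 0, so H is positive definite -> x* is a strict local min.

min


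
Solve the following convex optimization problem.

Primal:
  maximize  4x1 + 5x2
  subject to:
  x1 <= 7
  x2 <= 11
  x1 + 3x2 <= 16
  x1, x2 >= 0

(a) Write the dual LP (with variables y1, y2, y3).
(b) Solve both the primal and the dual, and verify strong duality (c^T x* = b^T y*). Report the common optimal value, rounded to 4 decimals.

The standard primal-dual pair for 'max c^T x s.t. A x <= b, x >= 0' is:
  Dual:  min b^T y  s.t.  A^T y >= c,  y >= 0.

So the dual LP is:
  minimize  7y1 + 11y2 + 16y3
  subject to:
    y1 + y3 >= 4
    y2 + 3y3 >= 5
    y1, y2, y3 >= 0

Solving the primal: x* = (7, 3).
  primal value c^T x* = 43.
Solving the dual: y* = (2.3333, 0, 1.6667).
  dual value b^T y* = 43.
Strong duality: c^T x* = b^T y*. Confirmed.

43


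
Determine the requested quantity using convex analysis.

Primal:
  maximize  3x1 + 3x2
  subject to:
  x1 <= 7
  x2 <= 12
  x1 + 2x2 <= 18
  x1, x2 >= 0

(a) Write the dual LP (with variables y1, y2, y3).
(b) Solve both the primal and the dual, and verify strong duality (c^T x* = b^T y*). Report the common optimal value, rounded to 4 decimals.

The standard primal-dual pair for 'max c^T x s.t. A x <= b, x >= 0' is:
  Dual:  min b^T y  s.t.  A^T y >= c,  y >= 0.

So the dual LP is:
  minimize  7y1 + 12y2 + 18y3
  subject to:
    y1 + y3 >= 3
    y2 + 2y3 >= 3
    y1, y2, y3 >= 0

Solving the primal: x* = (7, 5.5).
  primal value c^T x* = 37.5.
Solving the dual: y* = (1.5, 0, 1.5).
  dual value b^T y* = 37.5.
Strong duality: c^T x* = b^T y*. Confirmed.

37.5


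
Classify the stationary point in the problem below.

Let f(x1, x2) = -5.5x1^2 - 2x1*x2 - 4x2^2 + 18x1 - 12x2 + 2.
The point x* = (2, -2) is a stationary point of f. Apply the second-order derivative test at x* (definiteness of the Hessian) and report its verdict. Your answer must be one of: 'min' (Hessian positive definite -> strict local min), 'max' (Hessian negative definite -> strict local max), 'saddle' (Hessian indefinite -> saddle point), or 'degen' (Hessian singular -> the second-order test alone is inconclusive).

Compute the Hessian H = grad^2 f:
  H = [[-11, -2], [-2, -8]]
Verify stationarity: grad f(x*) = H x* + g = (0, 0).
Eigenvalues of H: -12, -7.
Both eigenvalues < 0, so H is negative definite -> x* is a strict local max.

max


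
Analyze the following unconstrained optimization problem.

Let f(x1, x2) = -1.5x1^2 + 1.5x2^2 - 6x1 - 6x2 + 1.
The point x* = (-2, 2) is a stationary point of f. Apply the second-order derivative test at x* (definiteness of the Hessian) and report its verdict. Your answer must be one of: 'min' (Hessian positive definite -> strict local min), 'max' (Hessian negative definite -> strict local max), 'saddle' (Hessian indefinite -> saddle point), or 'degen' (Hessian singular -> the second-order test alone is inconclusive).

Compute the Hessian H = grad^2 f:
  H = [[-3, 0], [0, 3]]
Verify stationarity: grad f(x*) = H x* + g = (0, 0).
Eigenvalues of H: -3, 3.
Eigenvalues have mixed signs, so H is indefinite -> x* is a saddle point.

saddle


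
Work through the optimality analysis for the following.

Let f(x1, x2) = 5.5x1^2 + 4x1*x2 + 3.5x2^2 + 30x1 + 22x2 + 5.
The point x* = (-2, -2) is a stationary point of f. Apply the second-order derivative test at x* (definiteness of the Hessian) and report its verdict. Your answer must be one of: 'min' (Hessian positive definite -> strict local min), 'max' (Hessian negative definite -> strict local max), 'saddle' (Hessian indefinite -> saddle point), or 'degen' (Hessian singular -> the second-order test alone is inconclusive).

Compute the Hessian H = grad^2 f:
  H = [[11, 4], [4, 7]]
Verify stationarity: grad f(x*) = H x* + g = (0, 0).
Eigenvalues of H: 4.5279, 13.4721.
Both eigenvalues > 0, so H is positive definite -> x* is a strict local min.

min


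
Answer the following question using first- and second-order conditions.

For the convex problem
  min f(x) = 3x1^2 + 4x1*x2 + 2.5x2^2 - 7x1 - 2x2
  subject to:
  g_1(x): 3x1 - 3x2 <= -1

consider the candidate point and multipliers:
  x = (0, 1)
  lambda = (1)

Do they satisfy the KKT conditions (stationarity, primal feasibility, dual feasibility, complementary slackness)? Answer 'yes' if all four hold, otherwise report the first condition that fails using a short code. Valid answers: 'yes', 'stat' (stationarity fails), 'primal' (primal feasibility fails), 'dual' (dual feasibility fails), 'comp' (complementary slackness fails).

Gradient of f: grad f(x) = Q x + c = (-3, 3)
Constraint values g_i(x) = a_i^T x - b_i:
  g_1((0, 1)) = -2
Stationarity residual: grad f(x) + sum_i lambda_i a_i = (0, 0)
  -> stationarity OK
Primal feasibility (all g_i <= 0): OK
Dual feasibility (all lambda_i >= 0): OK
Complementary slackness (lambda_i * g_i(x) = 0 for all i): FAILS

Verdict: the first failing condition is complementary_slackness -> comp.

comp


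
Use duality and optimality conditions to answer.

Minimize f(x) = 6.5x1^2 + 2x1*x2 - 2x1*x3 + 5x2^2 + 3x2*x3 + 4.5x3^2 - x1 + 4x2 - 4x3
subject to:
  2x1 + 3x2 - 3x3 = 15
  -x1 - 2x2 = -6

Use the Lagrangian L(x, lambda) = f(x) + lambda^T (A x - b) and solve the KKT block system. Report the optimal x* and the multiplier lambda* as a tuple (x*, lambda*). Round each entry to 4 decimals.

Form the Lagrangian:
  L(x, lambda) = (1/2) x^T Q x + c^T x + lambda^T (A x - b)
Stationarity (grad_x L = 0): Q x + c + A^T lambda = 0.
Primal feasibility: A x = b.

This gives the KKT block system:
  [ Q   A^T ] [ x     ]   [-c ]
  [ A    0  ] [ lambda ] = [ b ]

Solving the linear system:
  x*      = (0.5695, 2.7152, -1.9051)
  lambda* = (-4.713, 6.2185)
  f(x*)   = 62.9592

x* = (0.5695, 2.7152, -1.9051), lambda* = (-4.713, 6.2185)


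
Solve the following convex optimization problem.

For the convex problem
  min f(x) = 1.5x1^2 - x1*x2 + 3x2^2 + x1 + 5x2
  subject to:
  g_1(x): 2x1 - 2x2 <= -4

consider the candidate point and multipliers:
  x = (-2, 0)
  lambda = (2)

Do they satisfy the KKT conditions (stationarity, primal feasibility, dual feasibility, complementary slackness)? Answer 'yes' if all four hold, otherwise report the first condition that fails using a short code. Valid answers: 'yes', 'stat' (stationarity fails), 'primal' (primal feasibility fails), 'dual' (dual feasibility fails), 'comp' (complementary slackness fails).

Gradient of f: grad f(x) = Q x + c = (-5, 7)
Constraint values g_i(x) = a_i^T x - b_i:
  g_1((-2, 0)) = 0
Stationarity residual: grad f(x) + sum_i lambda_i a_i = (-1, 3)
  -> stationarity FAILS
Primal feasibility (all g_i <= 0): OK
Dual feasibility (all lambda_i >= 0): OK
Complementary slackness (lambda_i * g_i(x) = 0 for all i): OK

Verdict: the first failing condition is stationarity -> stat.

stat


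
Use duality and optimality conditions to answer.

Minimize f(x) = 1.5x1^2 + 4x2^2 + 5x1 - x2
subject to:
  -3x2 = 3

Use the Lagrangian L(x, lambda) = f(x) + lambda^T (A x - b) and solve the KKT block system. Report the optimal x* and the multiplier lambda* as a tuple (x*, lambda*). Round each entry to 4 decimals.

Form the Lagrangian:
  L(x, lambda) = (1/2) x^T Q x + c^T x + lambda^T (A x - b)
Stationarity (grad_x L = 0): Q x + c + A^T lambda = 0.
Primal feasibility: A x = b.

This gives the KKT block system:
  [ Q   A^T ] [ x     ]   [-c ]
  [ A    0  ] [ lambda ] = [ b ]

Solving the linear system:
  x*      = (-1.6667, -1)
  lambda* = (-3)
  f(x*)   = 0.8333

x* = (-1.6667, -1), lambda* = (-3)


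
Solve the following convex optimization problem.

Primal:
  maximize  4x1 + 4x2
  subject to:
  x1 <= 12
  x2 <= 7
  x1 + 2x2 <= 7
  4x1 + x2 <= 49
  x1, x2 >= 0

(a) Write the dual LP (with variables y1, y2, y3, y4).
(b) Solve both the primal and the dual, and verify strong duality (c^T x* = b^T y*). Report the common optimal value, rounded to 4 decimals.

The standard primal-dual pair for 'max c^T x s.t. A x <= b, x >= 0' is:
  Dual:  min b^T y  s.t.  A^T y >= c,  y >= 0.

So the dual LP is:
  minimize  12y1 + 7y2 + 7y3 + 49y4
  subject to:
    y1 + y3 + 4y4 >= 4
    y2 + 2y3 + y4 >= 4
    y1, y2, y3, y4 >= 0

Solving the primal: x* = (7, 0).
  primal value c^T x* = 28.
Solving the dual: y* = (0, 0, 4, 0).
  dual value b^T y* = 28.
Strong duality: c^T x* = b^T y*. Confirmed.

28


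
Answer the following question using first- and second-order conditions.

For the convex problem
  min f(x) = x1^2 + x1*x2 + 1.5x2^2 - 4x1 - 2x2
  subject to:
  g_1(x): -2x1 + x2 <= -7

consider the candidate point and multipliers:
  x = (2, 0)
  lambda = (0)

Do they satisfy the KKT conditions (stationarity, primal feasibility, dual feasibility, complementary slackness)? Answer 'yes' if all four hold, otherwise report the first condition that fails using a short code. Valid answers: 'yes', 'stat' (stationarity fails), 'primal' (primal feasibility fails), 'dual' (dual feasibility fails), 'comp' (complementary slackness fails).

Gradient of f: grad f(x) = Q x + c = (0, 0)
Constraint values g_i(x) = a_i^T x - b_i:
  g_1((2, 0)) = 3
Stationarity residual: grad f(x) + sum_i lambda_i a_i = (0, 0)
  -> stationarity OK
Primal feasibility (all g_i <= 0): FAILS
Dual feasibility (all lambda_i >= 0): OK
Complementary slackness (lambda_i * g_i(x) = 0 for all i): OK

Verdict: the first failing condition is primal_feasibility -> primal.

primal


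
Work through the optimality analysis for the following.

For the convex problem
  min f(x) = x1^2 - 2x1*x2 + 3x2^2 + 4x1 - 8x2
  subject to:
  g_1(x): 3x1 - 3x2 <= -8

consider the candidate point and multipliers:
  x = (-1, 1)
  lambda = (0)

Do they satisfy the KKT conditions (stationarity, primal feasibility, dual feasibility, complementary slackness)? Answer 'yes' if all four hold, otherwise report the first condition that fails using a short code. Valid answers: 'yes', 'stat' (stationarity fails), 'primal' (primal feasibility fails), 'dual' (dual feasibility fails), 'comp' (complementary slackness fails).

Gradient of f: grad f(x) = Q x + c = (0, 0)
Constraint values g_i(x) = a_i^T x - b_i:
  g_1((-1, 1)) = 2
Stationarity residual: grad f(x) + sum_i lambda_i a_i = (0, 0)
  -> stationarity OK
Primal feasibility (all g_i <= 0): FAILS
Dual feasibility (all lambda_i >= 0): OK
Complementary slackness (lambda_i * g_i(x) = 0 for all i): OK

Verdict: the first failing condition is primal_feasibility -> primal.

primal


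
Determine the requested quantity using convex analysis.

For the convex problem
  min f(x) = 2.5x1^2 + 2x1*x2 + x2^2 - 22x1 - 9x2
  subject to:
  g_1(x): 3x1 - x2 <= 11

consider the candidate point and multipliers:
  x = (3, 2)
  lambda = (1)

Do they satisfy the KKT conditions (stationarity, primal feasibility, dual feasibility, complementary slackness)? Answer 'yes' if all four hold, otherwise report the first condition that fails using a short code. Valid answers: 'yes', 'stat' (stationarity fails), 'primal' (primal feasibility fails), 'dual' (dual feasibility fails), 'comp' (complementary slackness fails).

Gradient of f: grad f(x) = Q x + c = (-3, 1)
Constraint values g_i(x) = a_i^T x - b_i:
  g_1((3, 2)) = -4
Stationarity residual: grad f(x) + sum_i lambda_i a_i = (0, 0)
  -> stationarity OK
Primal feasibility (all g_i <= 0): OK
Dual feasibility (all lambda_i >= 0): OK
Complementary slackness (lambda_i * g_i(x) = 0 for all i): FAILS

Verdict: the first failing condition is complementary_slackness -> comp.

comp


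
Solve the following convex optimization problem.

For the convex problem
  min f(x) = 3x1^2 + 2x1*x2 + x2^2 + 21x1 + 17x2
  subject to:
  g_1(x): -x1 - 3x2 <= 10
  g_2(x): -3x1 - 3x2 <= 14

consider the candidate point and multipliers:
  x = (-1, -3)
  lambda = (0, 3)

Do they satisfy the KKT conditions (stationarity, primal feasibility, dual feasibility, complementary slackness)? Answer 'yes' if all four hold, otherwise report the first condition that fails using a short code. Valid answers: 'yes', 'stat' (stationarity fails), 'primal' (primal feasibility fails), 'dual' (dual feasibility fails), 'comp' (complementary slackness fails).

Gradient of f: grad f(x) = Q x + c = (9, 9)
Constraint values g_i(x) = a_i^T x - b_i:
  g_1((-1, -3)) = 0
  g_2((-1, -3)) = -2
Stationarity residual: grad f(x) + sum_i lambda_i a_i = (0, 0)
  -> stationarity OK
Primal feasibility (all g_i <= 0): OK
Dual feasibility (all lambda_i >= 0): OK
Complementary slackness (lambda_i * g_i(x) = 0 for all i): FAILS

Verdict: the first failing condition is complementary_slackness -> comp.

comp


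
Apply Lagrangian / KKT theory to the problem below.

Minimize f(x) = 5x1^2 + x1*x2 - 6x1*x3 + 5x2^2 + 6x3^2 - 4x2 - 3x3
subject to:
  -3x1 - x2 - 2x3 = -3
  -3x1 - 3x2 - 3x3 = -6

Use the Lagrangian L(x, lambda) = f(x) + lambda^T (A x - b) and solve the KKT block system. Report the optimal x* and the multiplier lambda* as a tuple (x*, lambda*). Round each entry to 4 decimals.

Form the Lagrangian:
  L(x, lambda) = (1/2) x^T Q x + c^T x + lambda^T (A x - b)
Stationarity (grad_x L = 0): Q x + c + A^T lambda = 0.
Primal feasibility: A x = b.

This gives the KKT block system:
  [ Q   A^T ] [ x     ]   [-c ]
  [ A    0  ] [ lambda ] = [ b ]

Solving the linear system:
  x*      = (0.1809, 1.1809, 0.6383)
  lambda* = (-4.4149, 4.1348)
  f(x*)   = 2.4628

x* = (0.1809, 1.1809, 0.6383), lambda* = (-4.4149, 4.1348)


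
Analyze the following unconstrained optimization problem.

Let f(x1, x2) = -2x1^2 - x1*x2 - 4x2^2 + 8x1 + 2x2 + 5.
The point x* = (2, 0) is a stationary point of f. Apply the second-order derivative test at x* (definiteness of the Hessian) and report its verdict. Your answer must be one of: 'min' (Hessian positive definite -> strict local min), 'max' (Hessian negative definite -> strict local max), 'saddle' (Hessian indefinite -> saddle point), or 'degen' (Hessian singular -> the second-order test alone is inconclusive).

Compute the Hessian H = grad^2 f:
  H = [[-4, -1], [-1, -8]]
Verify stationarity: grad f(x*) = H x* + g = (0, 0).
Eigenvalues of H: -8.2361, -3.7639.
Both eigenvalues < 0, so H is negative definite -> x* is a strict local max.

max


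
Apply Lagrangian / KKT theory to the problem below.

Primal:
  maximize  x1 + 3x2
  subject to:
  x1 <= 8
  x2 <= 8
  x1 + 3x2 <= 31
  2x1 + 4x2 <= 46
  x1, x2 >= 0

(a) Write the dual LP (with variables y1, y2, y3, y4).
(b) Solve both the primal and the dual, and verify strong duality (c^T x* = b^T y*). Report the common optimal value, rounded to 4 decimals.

The standard primal-dual pair for 'max c^T x s.t. A x <= b, x >= 0' is:
  Dual:  min b^T y  s.t.  A^T y >= c,  y >= 0.

So the dual LP is:
  minimize  8y1 + 8y2 + 31y3 + 46y4
  subject to:
    y1 + y3 + 2y4 >= 1
    y2 + 3y3 + 4y4 >= 3
    y1, y2, y3, y4 >= 0

Solving the primal: x* = (7, 8).
  primal value c^T x* = 31.
Solving the dual: y* = (0, 1, 0, 0.5).
  dual value b^T y* = 31.
Strong duality: c^T x* = b^T y*. Confirmed.

31


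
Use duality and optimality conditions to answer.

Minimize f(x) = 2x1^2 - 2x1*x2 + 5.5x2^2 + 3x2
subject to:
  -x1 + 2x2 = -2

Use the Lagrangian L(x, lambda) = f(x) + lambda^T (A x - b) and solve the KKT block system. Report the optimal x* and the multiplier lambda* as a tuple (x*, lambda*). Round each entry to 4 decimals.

Form the Lagrangian:
  L(x, lambda) = (1/2) x^T Q x + c^T x + lambda^T (A x - b)
Stationarity (grad_x L = 0): Q x + c + A^T lambda = 0.
Primal feasibility: A x = b.

This gives the KKT block system:
  [ Q   A^T ] [ x     ]   [-c ]
  [ A    0  ] [ lambda ] = [ b ]

Solving the linear system:
  x*      = (0.4211, -0.7895)
  lambda* = (3.2632)
  f(x*)   = 2.0789

x* = (0.4211, -0.7895), lambda* = (3.2632)


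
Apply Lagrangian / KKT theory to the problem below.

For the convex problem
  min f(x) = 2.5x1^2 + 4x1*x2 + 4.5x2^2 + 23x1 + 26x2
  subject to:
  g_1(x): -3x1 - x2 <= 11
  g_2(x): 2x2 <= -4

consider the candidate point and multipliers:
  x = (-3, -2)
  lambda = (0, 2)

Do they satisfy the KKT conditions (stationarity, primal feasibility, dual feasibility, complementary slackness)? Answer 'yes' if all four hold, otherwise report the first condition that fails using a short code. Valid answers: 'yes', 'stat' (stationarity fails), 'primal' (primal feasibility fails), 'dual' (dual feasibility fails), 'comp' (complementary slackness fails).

Gradient of f: grad f(x) = Q x + c = (0, -4)
Constraint values g_i(x) = a_i^T x - b_i:
  g_1((-3, -2)) = 0
  g_2((-3, -2)) = 0
Stationarity residual: grad f(x) + sum_i lambda_i a_i = (0, 0)
  -> stationarity OK
Primal feasibility (all g_i <= 0): OK
Dual feasibility (all lambda_i >= 0): OK
Complementary slackness (lambda_i * g_i(x) = 0 for all i): OK

Verdict: yes, KKT holds.

yes


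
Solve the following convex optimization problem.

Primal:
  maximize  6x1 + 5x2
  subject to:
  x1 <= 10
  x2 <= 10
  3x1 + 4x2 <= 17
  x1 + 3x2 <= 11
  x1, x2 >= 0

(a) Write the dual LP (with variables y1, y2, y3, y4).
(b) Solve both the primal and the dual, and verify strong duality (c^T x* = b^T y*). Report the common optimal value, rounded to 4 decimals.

The standard primal-dual pair for 'max c^T x s.t. A x <= b, x >= 0' is:
  Dual:  min b^T y  s.t.  A^T y >= c,  y >= 0.

So the dual LP is:
  minimize  10y1 + 10y2 + 17y3 + 11y4
  subject to:
    y1 + 3y3 + y4 >= 6
    y2 + 4y3 + 3y4 >= 5
    y1, y2, y3, y4 >= 0

Solving the primal: x* = (5.6667, 0).
  primal value c^T x* = 34.
Solving the dual: y* = (0, 0, 2, 0).
  dual value b^T y* = 34.
Strong duality: c^T x* = b^T y*. Confirmed.

34


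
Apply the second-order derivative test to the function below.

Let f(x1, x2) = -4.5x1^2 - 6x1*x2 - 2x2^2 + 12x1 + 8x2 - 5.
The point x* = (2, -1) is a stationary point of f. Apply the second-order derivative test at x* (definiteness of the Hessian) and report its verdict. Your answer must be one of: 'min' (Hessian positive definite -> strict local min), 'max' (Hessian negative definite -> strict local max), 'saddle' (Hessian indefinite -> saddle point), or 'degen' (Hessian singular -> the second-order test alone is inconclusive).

Compute the Hessian H = grad^2 f:
  H = [[-9, -6], [-6, -4]]
Verify stationarity: grad f(x*) = H x* + g = (0, 0).
Eigenvalues of H: -13, 0.
H has a zero eigenvalue (singular; negative semidefinite but not definite), so H is neither positive definite, negative definite, nor indefinite. The second-order test alone is inconclusive -> degen.
(Indeed, f is constant along the null direction of H through x*, so x* is not a strict local extremum.)

degen


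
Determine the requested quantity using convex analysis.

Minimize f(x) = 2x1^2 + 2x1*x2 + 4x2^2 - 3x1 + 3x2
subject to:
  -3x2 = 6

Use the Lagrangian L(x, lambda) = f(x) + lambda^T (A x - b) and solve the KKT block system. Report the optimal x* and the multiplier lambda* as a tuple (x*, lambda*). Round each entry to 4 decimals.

Form the Lagrangian:
  L(x, lambda) = (1/2) x^T Q x + c^T x + lambda^T (A x - b)
Stationarity (grad_x L = 0): Q x + c + A^T lambda = 0.
Primal feasibility: A x = b.

This gives the KKT block system:
  [ Q   A^T ] [ x     ]   [-c ]
  [ A    0  ] [ lambda ] = [ b ]

Solving the linear system:
  x*      = (1.75, -2)
  lambda* = (-3.1667)
  f(x*)   = 3.875

x* = (1.75, -2), lambda* = (-3.1667)


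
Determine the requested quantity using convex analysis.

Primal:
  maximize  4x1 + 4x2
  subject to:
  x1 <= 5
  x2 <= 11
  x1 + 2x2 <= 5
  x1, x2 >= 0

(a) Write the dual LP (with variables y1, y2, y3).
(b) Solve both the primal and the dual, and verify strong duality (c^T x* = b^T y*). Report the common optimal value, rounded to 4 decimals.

The standard primal-dual pair for 'max c^T x s.t. A x <= b, x >= 0' is:
  Dual:  min b^T y  s.t.  A^T y >= c,  y >= 0.

So the dual LP is:
  minimize  5y1 + 11y2 + 5y3
  subject to:
    y1 + y3 >= 4
    y2 + 2y3 >= 4
    y1, y2, y3 >= 0

Solving the primal: x* = (5, 0).
  primal value c^T x* = 20.
Solving the dual: y* = (2, 0, 2).
  dual value b^T y* = 20.
Strong duality: c^T x* = b^T y*. Confirmed.

20


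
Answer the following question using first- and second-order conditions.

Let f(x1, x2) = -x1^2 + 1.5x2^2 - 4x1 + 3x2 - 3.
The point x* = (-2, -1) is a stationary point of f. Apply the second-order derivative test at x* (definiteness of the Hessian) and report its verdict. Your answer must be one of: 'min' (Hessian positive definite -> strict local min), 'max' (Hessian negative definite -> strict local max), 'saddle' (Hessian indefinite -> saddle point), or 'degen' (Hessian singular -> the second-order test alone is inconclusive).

Compute the Hessian H = grad^2 f:
  H = [[-2, 0], [0, 3]]
Verify stationarity: grad f(x*) = H x* + g = (0, 0).
Eigenvalues of H: -2, 3.
Eigenvalues have mixed signs, so H is indefinite -> x* is a saddle point.

saddle


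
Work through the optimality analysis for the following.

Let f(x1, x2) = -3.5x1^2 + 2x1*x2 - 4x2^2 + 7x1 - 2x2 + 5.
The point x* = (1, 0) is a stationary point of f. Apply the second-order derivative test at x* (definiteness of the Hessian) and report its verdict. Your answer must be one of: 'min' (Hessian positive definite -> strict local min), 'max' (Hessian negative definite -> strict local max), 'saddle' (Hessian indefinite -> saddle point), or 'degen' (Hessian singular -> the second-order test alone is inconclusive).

Compute the Hessian H = grad^2 f:
  H = [[-7, 2], [2, -8]]
Verify stationarity: grad f(x*) = H x* + g = (0, 0).
Eigenvalues of H: -9.5616, -5.4384.
Both eigenvalues < 0, so H is negative definite -> x* is a strict local max.

max


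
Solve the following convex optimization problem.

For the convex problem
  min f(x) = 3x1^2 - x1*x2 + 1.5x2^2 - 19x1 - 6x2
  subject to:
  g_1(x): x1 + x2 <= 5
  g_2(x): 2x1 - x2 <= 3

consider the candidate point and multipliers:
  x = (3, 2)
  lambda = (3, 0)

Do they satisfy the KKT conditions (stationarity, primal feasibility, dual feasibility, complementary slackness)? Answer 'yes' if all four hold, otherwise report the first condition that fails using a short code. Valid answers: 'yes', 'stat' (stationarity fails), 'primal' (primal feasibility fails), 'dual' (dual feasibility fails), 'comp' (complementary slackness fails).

Gradient of f: grad f(x) = Q x + c = (-3, -3)
Constraint values g_i(x) = a_i^T x - b_i:
  g_1((3, 2)) = 0
  g_2((3, 2)) = 1
Stationarity residual: grad f(x) + sum_i lambda_i a_i = (0, 0)
  -> stationarity OK
Primal feasibility (all g_i <= 0): FAILS
Dual feasibility (all lambda_i >= 0): OK
Complementary slackness (lambda_i * g_i(x) = 0 for all i): OK

Verdict: the first failing condition is primal_feasibility -> primal.

primal


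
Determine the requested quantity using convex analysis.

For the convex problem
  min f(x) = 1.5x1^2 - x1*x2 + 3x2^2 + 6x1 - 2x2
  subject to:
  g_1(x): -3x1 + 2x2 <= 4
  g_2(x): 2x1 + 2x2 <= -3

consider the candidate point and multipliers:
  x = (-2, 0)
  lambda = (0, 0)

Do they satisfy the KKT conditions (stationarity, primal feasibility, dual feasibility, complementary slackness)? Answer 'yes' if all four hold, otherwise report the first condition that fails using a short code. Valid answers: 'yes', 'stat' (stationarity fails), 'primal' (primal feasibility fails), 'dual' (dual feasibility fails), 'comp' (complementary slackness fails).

Gradient of f: grad f(x) = Q x + c = (0, 0)
Constraint values g_i(x) = a_i^T x - b_i:
  g_1((-2, 0)) = 2
  g_2((-2, 0)) = -1
Stationarity residual: grad f(x) + sum_i lambda_i a_i = (0, 0)
  -> stationarity OK
Primal feasibility (all g_i <= 0): FAILS
Dual feasibility (all lambda_i >= 0): OK
Complementary slackness (lambda_i * g_i(x) = 0 for all i): OK

Verdict: the first failing condition is primal_feasibility -> primal.

primal


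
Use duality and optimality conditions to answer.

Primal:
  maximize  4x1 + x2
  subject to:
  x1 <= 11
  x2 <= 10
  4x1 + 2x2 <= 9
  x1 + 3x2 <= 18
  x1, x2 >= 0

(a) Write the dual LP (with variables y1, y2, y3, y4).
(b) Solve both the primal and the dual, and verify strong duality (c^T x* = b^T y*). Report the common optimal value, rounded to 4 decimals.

The standard primal-dual pair for 'max c^T x s.t. A x <= b, x >= 0' is:
  Dual:  min b^T y  s.t.  A^T y >= c,  y >= 0.

So the dual LP is:
  minimize  11y1 + 10y2 + 9y3 + 18y4
  subject to:
    y1 + 4y3 + y4 >= 4
    y2 + 2y3 + 3y4 >= 1
    y1, y2, y3, y4 >= 0

Solving the primal: x* = (2.25, 0).
  primal value c^T x* = 9.
Solving the dual: y* = (0, 0, 1, 0).
  dual value b^T y* = 9.
Strong duality: c^T x* = b^T y*. Confirmed.

9


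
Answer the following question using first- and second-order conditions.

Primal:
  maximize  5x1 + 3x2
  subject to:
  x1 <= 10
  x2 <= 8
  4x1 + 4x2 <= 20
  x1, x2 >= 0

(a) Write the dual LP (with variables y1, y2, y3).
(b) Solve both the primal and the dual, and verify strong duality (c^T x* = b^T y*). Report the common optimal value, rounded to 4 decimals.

The standard primal-dual pair for 'max c^T x s.t. A x <= b, x >= 0' is:
  Dual:  min b^T y  s.t.  A^T y >= c,  y >= 0.

So the dual LP is:
  minimize  10y1 + 8y2 + 20y3
  subject to:
    y1 + 4y3 >= 5
    y2 + 4y3 >= 3
    y1, y2, y3 >= 0

Solving the primal: x* = (5, 0).
  primal value c^T x* = 25.
Solving the dual: y* = (0, 0, 1.25).
  dual value b^T y* = 25.
Strong duality: c^T x* = b^T y*. Confirmed.

25


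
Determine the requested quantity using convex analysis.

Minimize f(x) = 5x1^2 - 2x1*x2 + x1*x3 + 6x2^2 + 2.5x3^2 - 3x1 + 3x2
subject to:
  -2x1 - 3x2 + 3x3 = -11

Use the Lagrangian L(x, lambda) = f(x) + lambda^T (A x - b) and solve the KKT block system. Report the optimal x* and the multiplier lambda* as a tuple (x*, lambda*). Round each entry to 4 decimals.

Form the Lagrangian:
  L(x, lambda) = (1/2) x^T Q x + c^T x + lambda^T (A x - b)
Stationarity (grad_x L = 0): Q x + c + A^T lambda = 0.
Primal feasibility: A x = b.

This gives the KKT block system:
  [ Q   A^T ] [ x     ]   [-c ]
  [ A    0  ] [ lambda ] = [ b ]

Solving the linear system:
  x*      = (1.2681, 0.7279, -2.0933)
  lambda* = (3.0662)
  f(x*)   = 16.0536

x* = (1.2681, 0.7279, -2.0933), lambda* = (3.0662)


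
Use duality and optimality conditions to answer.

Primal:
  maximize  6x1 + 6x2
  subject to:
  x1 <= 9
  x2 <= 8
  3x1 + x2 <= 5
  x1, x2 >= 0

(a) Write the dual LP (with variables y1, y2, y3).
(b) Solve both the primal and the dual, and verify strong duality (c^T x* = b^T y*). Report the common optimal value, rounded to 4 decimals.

The standard primal-dual pair for 'max c^T x s.t. A x <= b, x >= 0' is:
  Dual:  min b^T y  s.t.  A^T y >= c,  y >= 0.

So the dual LP is:
  minimize  9y1 + 8y2 + 5y3
  subject to:
    y1 + 3y3 >= 6
    y2 + y3 >= 6
    y1, y2, y3 >= 0

Solving the primal: x* = (0, 5).
  primal value c^T x* = 30.
Solving the dual: y* = (0, 0, 6).
  dual value b^T y* = 30.
Strong duality: c^T x* = b^T y*. Confirmed.

30


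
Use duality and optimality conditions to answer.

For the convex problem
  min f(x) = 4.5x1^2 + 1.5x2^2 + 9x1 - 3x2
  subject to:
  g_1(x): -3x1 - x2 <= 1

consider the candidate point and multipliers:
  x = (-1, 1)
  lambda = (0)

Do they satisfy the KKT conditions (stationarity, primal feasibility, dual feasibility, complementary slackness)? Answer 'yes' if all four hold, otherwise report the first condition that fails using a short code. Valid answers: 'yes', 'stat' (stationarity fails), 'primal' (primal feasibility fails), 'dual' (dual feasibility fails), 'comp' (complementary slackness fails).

Gradient of f: grad f(x) = Q x + c = (0, 0)
Constraint values g_i(x) = a_i^T x - b_i:
  g_1((-1, 1)) = 1
Stationarity residual: grad f(x) + sum_i lambda_i a_i = (0, 0)
  -> stationarity OK
Primal feasibility (all g_i <= 0): FAILS
Dual feasibility (all lambda_i >= 0): OK
Complementary slackness (lambda_i * g_i(x) = 0 for all i): OK

Verdict: the first failing condition is primal_feasibility -> primal.

primal


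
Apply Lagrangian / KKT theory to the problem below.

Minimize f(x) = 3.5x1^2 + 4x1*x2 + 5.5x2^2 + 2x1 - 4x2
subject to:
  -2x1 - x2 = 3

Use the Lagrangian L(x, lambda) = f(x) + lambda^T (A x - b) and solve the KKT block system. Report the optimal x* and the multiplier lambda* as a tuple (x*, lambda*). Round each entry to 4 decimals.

Form the Lagrangian:
  L(x, lambda) = (1/2) x^T Q x + c^T x + lambda^T (A x - b)
Stationarity (grad_x L = 0): Q x + c + A^T lambda = 0.
Primal feasibility: A x = b.

This gives the KKT block system:
  [ Q   A^T ] [ x     ]   [-c ]
  [ A    0  ] [ lambda ] = [ b ]

Solving the linear system:
  x*      = (-1.8286, 0.6571)
  lambda* = (-4.0857)
  f(x*)   = 2.9857

x* = (-1.8286, 0.6571), lambda* = (-4.0857)


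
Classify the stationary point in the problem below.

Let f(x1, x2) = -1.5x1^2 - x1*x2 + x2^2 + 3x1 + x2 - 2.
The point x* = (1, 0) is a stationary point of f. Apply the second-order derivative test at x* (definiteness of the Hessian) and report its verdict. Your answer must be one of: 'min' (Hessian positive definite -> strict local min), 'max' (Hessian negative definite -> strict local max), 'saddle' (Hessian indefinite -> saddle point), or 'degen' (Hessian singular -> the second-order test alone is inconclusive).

Compute the Hessian H = grad^2 f:
  H = [[-3, -1], [-1, 2]]
Verify stationarity: grad f(x*) = H x* + g = (0, 0).
Eigenvalues of H: -3.1926, 2.1926.
Eigenvalues have mixed signs, so H is indefinite -> x* is a saddle point.

saddle


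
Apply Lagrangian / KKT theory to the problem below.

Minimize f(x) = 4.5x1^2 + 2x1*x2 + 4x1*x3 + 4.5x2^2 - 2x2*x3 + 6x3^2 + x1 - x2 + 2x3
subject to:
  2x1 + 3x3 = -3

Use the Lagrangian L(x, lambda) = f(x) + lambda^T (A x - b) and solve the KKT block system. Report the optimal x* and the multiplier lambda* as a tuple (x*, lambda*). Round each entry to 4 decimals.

Form the Lagrangian:
  L(x, lambda) = (1/2) x^T Q x + c^T x + lambda^T (A x - b)
Stationarity (grad_x L = 0): Q x + c + A^T lambda = 0.
Primal feasibility: A x = b.

This gives the KKT block system:
  [ Q   A^T ] [ x     ]   [-c ]
  [ A    0  ] [ lambda ] = [ b ]

Solving the linear system:
  x*      = (-0.4245, 0.0461, -0.717)
  lambda* = (2.7981)
  f(x*)   = 3.2448

x* = (-0.4245, 0.0461, -0.717), lambda* = (2.7981)


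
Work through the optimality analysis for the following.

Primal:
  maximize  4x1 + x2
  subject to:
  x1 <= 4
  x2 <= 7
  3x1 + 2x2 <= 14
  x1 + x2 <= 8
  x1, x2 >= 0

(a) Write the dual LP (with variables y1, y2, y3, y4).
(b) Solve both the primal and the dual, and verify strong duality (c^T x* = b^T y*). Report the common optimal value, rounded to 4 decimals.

The standard primal-dual pair for 'max c^T x s.t. A x <= b, x >= 0' is:
  Dual:  min b^T y  s.t.  A^T y >= c,  y >= 0.

So the dual LP is:
  minimize  4y1 + 7y2 + 14y3 + 8y4
  subject to:
    y1 + 3y3 + y4 >= 4
    y2 + 2y3 + y4 >= 1
    y1, y2, y3, y4 >= 0

Solving the primal: x* = (4, 1).
  primal value c^T x* = 17.
Solving the dual: y* = (2.5, 0, 0.5, 0).
  dual value b^T y* = 17.
Strong duality: c^T x* = b^T y*. Confirmed.

17


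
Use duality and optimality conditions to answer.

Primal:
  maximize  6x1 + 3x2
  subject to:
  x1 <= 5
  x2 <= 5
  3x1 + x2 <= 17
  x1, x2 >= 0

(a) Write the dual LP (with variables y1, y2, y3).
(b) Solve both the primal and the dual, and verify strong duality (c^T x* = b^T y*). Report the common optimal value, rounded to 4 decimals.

The standard primal-dual pair for 'max c^T x s.t. A x <= b, x >= 0' is:
  Dual:  min b^T y  s.t.  A^T y >= c,  y >= 0.

So the dual LP is:
  minimize  5y1 + 5y2 + 17y3
  subject to:
    y1 + 3y3 >= 6
    y2 + y3 >= 3
    y1, y2, y3 >= 0

Solving the primal: x* = (4, 5).
  primal value c^T x* = 39.
Solving the dual: y* = (0, 1, 2).
  dual value b^T y* = 39.
Strong duality: c^T x* = b^T y*. Confirmed.

39


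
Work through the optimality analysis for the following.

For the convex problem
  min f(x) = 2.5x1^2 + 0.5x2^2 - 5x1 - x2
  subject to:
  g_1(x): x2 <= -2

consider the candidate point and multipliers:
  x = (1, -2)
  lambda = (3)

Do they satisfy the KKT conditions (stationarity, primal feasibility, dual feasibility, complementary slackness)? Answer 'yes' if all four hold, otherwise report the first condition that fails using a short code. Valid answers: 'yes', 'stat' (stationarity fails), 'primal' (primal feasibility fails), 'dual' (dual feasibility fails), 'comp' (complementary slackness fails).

Gradient of f: grad f(x) = Q x + c = (0, -3)
Constraint values g_i(x) = a_i^T x - b_i:
  g_1((1, -2)) = 0
Stationarity residual: grad f(x) + sum_i lambda_i a_i = (0, 0)
  -> stationarity OK
Primal feasibility (all g_i <= 0): OK
Dual feasibility (all lambda_i >= 0): OK
Complementary slackness (lambda_i * g_i(x) = 0 for all i): OK

Verdict: yes, KKT holds.

yes


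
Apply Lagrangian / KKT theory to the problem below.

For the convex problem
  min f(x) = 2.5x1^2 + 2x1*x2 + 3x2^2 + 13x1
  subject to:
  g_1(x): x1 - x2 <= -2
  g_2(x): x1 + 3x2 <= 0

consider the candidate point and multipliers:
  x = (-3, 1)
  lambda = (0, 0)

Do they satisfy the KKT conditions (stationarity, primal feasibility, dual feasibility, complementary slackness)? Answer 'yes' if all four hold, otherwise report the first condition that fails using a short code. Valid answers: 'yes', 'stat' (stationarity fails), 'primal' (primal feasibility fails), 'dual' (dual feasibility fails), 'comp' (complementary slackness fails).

Gradient of f: grad f(x) = Q x + c = (0, 0)
Constraint values g_i(x) = a_i^T x - b_i:
  g_1((-3, 1)) = -2
  g_2((-3, 1)) = 0
Stationarity residual: grad f(x) + sum_i lambda_i a_i = (0, 0)
  -> stationarity OK
Primal feasibility (all g_i <= 0): OK
Dual feasibility (all lambda_i >= 0): OK
Complementary slackness (lambda_i * g_i(x) = 0 for all i): OK

Verdict: yes, KKT holds.

yes


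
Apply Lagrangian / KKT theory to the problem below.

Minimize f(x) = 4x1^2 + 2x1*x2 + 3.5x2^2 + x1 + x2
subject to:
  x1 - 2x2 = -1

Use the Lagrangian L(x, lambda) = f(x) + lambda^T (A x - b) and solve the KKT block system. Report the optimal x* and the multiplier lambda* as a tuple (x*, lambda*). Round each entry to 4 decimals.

Form the Lagrangian:
  L(x, lambda) = (1/2) x^T Q x + c^T x + lambda^T (A x - b)
Stationarity (grad_x L = 0): Q x + c + A^T lambda = 0.
Primal feasibility: A x = b.

This gives the KKT block system:
  [ Q   A^T ] [ x     ]   [-c ]
  [ A    0  ] [ lambda ] = [ b ]

Solving the linear system:
  x*      = (-0.3617, 0.3191)
  lambda* = (1.2553)
  f(x*)   = 0.6064

x* = (-0.3617, 0.3191), lambda* = (1.2553)
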